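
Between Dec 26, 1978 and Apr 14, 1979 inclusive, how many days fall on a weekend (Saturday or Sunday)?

31

Dec 26, 1978 is a Tuesday.
The range spans 110 days (inclusive of both endpoints).
110 = 7 × 15 + 5, so there are 15 full weeks plus 5 extra days.
Each full week contributes 2 weekend days (Sat, Sun): 15 × 2 = 30.
The 5 extra days are Tuesday, Wednesday, Thursday, Friday, Saturday — 1 of them qualifies.
Total: 30 + 1 = 31.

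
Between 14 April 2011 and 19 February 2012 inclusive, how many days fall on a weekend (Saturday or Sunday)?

14 April 2011 is a Thursday.
The range spans 312 days (inclusive of both endpoints).
312 = 7 × 44 + 4, so there are 44 full weeks plus 4 extra days.
Each full week contributes 2 weekend days (Sat, Sun): 44 × 2 = 88.
The 4 extra days are Thursday, Friday, Saturday, Sunday — 2 of them qualify.
Total: 88 + 2 = 90.

90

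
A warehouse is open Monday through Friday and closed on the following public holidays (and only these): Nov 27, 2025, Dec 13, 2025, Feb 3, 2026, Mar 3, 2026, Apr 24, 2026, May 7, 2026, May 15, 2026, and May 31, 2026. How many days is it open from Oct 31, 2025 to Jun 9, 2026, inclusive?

Oct 31, 2025 is a Friday.
The range spans 222 days (inclusive of both endpoints).
222 = 7 × 31 + 5, so there are 31 full weeks plus 5 extra days.
Each full week contributes 5 weekdays (Mon–Fri): 31 × 5 = 155.
The 5 extra days are Friday, Saturday, Sunday, Monday, Tuesday — 3 of them qualify.
Total: 155 + 3 = 158.
Holidays: Nov 27, 2025 (Thu); Dec 13, 2025 (Sat); Feb 3, 2026 (Tue); Mar 3, 2026 (Tue); Apr 24, 2026 (Fri); May 7, 2026 (Thu); May 15, 2026 (Fri); May 31, 2026 (Sun).
6 of the 8 holidays fall on weekdays; the rest are weekends and were already excluded.
Business days: 158 − 6 = 152.

152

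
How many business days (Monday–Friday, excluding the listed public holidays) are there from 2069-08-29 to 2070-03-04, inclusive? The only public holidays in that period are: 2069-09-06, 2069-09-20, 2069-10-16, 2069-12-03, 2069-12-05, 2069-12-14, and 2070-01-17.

128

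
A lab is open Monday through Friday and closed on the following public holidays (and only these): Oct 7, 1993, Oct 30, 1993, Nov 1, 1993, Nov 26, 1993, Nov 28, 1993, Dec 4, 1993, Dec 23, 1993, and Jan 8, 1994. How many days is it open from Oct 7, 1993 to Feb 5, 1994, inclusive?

Oct 7, 1993 is a Thursday.
That's 122 days from start to end, counting both.
122 = 7 × 17 + 3, so there are 17 full weeks plus 3 extra days.
Each full week contributes 5 weekdays (Mon–Fri): 17 × 5 = 85.
The 3 extra days are Thu, Fri, Sat — 2 of them qualify.
Total: 85 + 2 = 87.
Holidays: Oct 7, 1993 (Thu); Oct 30, 1993 (Sat); Nov 1, 1993 (Mon); Nov 26, 1993 (Fri); Nov 28, 1993 (Sun); Dec 4, 1993 (Sat); Dec 23, 1993 (Thu); Jan 8, 1994 (Sat).
4 of the 8 holidays fall on weekdays; the rest are weekends and were already excluded.
Business days: 87 − 4 = 83.

83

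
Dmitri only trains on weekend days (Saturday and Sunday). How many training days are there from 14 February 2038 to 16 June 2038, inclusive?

14 February 2038 is a Sunday.
That's 123 days from start to end, counting both.
123 = 7 × 17 + 4, so there are 17 full weeks plus 4 extra days.
Each full week contributes 2 weekend days (Sat, Sun): 17 × 2 = 34.
The 4 extra days are Sun, Mon, Tue, Wed — 1 of them qualifies.
Total: 34 + 1 = 35.

35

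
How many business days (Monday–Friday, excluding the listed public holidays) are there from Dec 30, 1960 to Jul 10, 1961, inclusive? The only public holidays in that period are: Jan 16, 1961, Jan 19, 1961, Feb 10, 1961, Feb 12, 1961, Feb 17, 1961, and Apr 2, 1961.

133

Dec 30, 1960 is a Friday.
The range spans 193 days (inclusive of both endpoints).
193 = 7 × 27 + 4, so there are 27 full weeks plus 4 extra days.
Each full week contributes 5 weekdays (Mon–Fri): 27 × 5 = 135.
The 4 extra days are Friday, Saturday, Sunday, Monday — 2 of them qualify.
Total: 135 + 2 = 137.
Holidays: Jan 16, 1961 (Mon); Jan 19, 1961 (Thu); Feb 10, 1961 (Fri); Feb 12, 1961 (Sun); Feb 17, 1961 (Fri); Apr 2, 1961 (Sun).
4 of the 6 holidays fall on weekdays; the rest are weekends and were already excluded.
Business days: 137 − 4 = 133.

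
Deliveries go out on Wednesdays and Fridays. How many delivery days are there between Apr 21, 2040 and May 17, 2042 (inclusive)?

216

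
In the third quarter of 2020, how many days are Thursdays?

July 1, 2020 is a Wednesday.
From July 1, 2020 to September 30, 2020 is 92 days inclusive.
92 = 7 × 13 + 1, so there are 13 full weeks plus 1 extra day.
Each full week contributes one Thursday: 13 so far.
The 1 extra day is Wednesday — none qualify.
Total: 13 + 0 = 13.

13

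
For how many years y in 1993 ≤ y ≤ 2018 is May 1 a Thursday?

Day of week of May 1 in each year:
1993: Sat, 1994: Sun, 1995: Mon, 1996: Wed, 1997: Thu ✓, 1998: Fri, 1999: Sat, 2000: Mon, 2001: Tue, 2002: Wed, 2003: Thu ✓, 2004: Sat, 2005: Sun, 2006: Mon, 2007: Tue, 2008: Thu ✓, 2009: Fri, 2010: Sat, 2011: Sun, 2012: Tue, 2013: Wed, 2014: Thu ✓, 2015: Fri, 2016: Sun, 2017: Mon, 2018: Tue
Thursdays: 1997, 2003, 2008, 2014.

4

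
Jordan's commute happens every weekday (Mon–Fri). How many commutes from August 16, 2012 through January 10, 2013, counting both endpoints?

August 16, 2012 is a Thursday.
From August 16, 2012 to January 10, 2013 is 148 days inclusive.
148 = 7 × 21 + 1, so there are 21 full weeks plus 1 extra day.
Each full week contributes 5 weekdays (Mon–Fri): 21 × 5 = 105.
The 1 extra day is Thursday — 1 of them qualifies.
Total: 105 + 1 = 106.

106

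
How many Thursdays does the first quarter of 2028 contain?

13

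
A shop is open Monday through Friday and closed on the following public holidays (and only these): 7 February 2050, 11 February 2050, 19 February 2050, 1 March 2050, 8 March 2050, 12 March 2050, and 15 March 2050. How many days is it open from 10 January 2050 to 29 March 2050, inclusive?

10 January 2050 is a Monday.
The range spans 79 days (inclusive of both endpoints).
79 = 7 × 11 + 2, so there are 11 full weeks plus 2 extra days.
Each full week contributes 5 weekdays (Mon–Fri): 11 × 5 = 55.
The 2 extra days are Mon, Tue — 2 of them qualify.
Total: 55 + 2 = 57.
Holidays: 7 February 2050 (Mon); 11 February 2050 (Fri); 19 February 2050 (Sat); 1 March 2050 (Tue); 8 March 2050 (Tue); 12 March 2050 (Sat); 15 March 2050 (Tue).
5 of the 7 holidays fall on weekdays; the rest are weekends and were already excluded.
Business days: 57 − 5 = 52.

52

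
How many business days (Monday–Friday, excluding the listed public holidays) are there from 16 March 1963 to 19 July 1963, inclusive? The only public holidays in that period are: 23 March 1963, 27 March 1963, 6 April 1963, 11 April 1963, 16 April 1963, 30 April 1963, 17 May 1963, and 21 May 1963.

16 March 1963 is a Saturday.
From 16 March 1963 to 19 July 1963 is 126 days inclusive.
126 = 7 × 18, so the span is exactly 18 full weeks.
Each full week contributes 5 weekdays (Mon–Fri): 18 × 5 = 90.
Holidays: 23 March 1963 (Sat); 27 March 1963 (Wed); 6 April 1963 (Sat); 11 April 1963 (Thu); 16 April 1963 (Tue); 30 April 1963 (Tue); 17 May 1963 (Fri); 21 May 1963 (Tue).
6 of the 8 holidays fall on weekdays; the rest are weekends and were already excluded.
Business days: 90 − 6 = 84.

84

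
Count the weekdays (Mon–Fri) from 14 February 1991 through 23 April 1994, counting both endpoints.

832

14 February 1991 is a Thursday.
From 14 February 1991 to 23 April 1994 is 1165 days inclusive.
1165 = 7 × 166 + 3, so there are 166 full weeks plus 3 extra days.
Each full week contributes 5 weekdays (Mon–Fri): 166 × 5 = 830.
The 3 extra days are Thu, Fri, Sat — 2 of them qualify.
Total: 830 + 2 = 832.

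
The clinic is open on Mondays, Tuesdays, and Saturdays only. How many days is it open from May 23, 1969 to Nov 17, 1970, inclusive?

May 23, 1969 is a Friday.
From May 23, 1969 to Nov 17, 1970 is 544 days inclusive.
544 = 7 × 77 + 5, so there are 77 full weeks plus 5 extra days.
Each full week contributes 3 days from the set (Mon, Tue, Sat): 77 × 3 = 231.
The 5 extra days are Friday, Saturday, Sunday, Monday, Tuesday — 3 of them qualify.
Total: 231 + 3 = 234.

234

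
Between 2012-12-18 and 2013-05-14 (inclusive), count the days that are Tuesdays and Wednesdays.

43

2012-12-18 is a Tuesday.
From 2012-12-18 to 2013-05-14 is 148 days inclusive.
148 = 7 × 21 + 1, so there are 21 full weeks plus 1 extra day.
Each full week contributes 2 days from the set (Tue, Wed): 21 × 2 = 42.
The 1 extra day is Tuesday — 1 of them qualifies.
Total: 42 + 1 = 43.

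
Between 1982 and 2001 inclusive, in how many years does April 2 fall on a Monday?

3

Day of week of April 2 in each year:
1982: Fri, 1983: Sat, 1984: Mon ✓, 1985: Tue, 1986: Wed, 1987: Thu, 1988: Sat, 1989: Sun, 1990: Mon ✓, 1991: Tue, 1992: Thu, 1993: Fri, 1994: Sat, 1995: Sun, 1996: Tue, 1997: Wed, 1998: Thu, 1999: Fri, 2000: Sun, 2001: Mon ✓
Mondays: 1984, 1990, 2001.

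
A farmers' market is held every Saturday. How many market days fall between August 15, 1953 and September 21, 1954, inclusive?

58

August 15, 1953 is a Saturday.
That's 403 days from start to end, counting both.
403 = 7 × 57 + 4, so there are 57 full weeks plus 4 extra days.
Each full week contributes one Saturday: 57 so far.
The 4 extra days are Sat, Sun, Mon, Tue — 1 of them qualifies.
Total: 57 + 1 = 58.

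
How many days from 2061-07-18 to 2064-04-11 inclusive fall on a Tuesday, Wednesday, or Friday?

2061-07-18 is a Monday.
The range spans 999 days (inclusive of both endpoints).
999 = 7 × 142 + 5, so there are 142 full weeks plus 5 extra days.
Each full week contributes 3 days from the set (Tue, Wed, Fri): 142 × 3 = 426.
The 5 extra days are Monday, Tuesday, Wednesday, Thursday, Friday — 3 of them qualify.
Total: 426 + 3 = 429.

429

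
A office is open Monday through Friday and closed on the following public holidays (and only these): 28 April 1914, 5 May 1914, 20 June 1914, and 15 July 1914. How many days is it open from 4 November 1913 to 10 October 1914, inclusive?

241 business days

4 November 1913 is a Tuesday.
From 4 November 1913 to 10 October 1914 is 341 days inclusive.
341 = 7 × 48 + 5, so there are 48 full weeks plus 5 extra days.
Each full week contributes 5 weekdays (Mon–Fri): 48 × 5 = 240.
The 5 extra days are Tue, Wed, Thu, Fri, Sat — 4 of them qualify.
Total: 240 + 4 = 244.
Holidays: 28 April 1914 (Tue); 5 May 1914 (Tue); 20 June 1914 (Sat); 15 July 1914 (Wed).
3 of the 4 holidays fall on weekdays; the rest are weekends and were already excluded.
Business days: 244 − 3 = 241.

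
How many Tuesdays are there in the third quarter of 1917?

1917-07-01 is a Sunday.
That's 92 days from start to end, counting both.
92 = 7 × 13 + 1, so there are 13 full weeks plus 1 extra day.
Each full week contributes one Tuesday: 13 so far.
The 1 extra day is Sun — none qualify.
Total: 13 + 0 = 13.

13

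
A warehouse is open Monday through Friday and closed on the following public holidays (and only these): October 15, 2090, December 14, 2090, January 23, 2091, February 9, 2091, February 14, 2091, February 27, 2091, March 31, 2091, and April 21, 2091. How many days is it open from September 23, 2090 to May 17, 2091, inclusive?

September 23, 2090 is a Saturday.
From September 23, 2090 to May 17, 2091 is 237 days inclusive.
237 = 7 × 33 + 6, so there are 33 full weeks plus 6 extra days.
Each full week contributes 5 weekdays (Mon–Fri): 33 × 5 = 165.
The 6 extra days are Saturday, Sunday, Monday, Tuesday, Wednesday, Thursday — 4 of them qualify.
Total: 165 + 4 = 169.
Holidays: October 15, 2090 (Sun); December 14, 2090 (Thu); January 23, 2091 (Tue); February 9, 2091 (Fri); February 14, 2091 (Wed); February 27, 2091 (Tue); March 31, 2091 (Sat); April 21, 2091 (Sat).
5 of the 8 holidays fall on weekdays; the rest are weekends and were already excluded.
Business days: 169 − 5 = 164.

164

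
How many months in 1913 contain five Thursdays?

A month has five Thursdays exactly when Thursday falls within its first (length − 28) days.
Jan: 31 days, starts Wed → 5 of Wed, Thu, Fri ✓
Feb: 28 days, starts Sat → 5 of (none)
Mar: 31 days, starts Sat → 5 of Sat, Sun, Mon
Apr: 30 days, starts Tue → 5 of Tue, Wed
May: 31 days, starts Thu → 5 of Thu, Fri, Sat ✓
Jun: 30 days, starts Sun → 5 of Sun, Mon
Jul: 31 days, starts Tue → 5 of Tue, Wed, Thu ✓
Aug: 31 days, starts Fri → 5 of Fri, Sat, Sun
Sep: 30 days, starts Mon → 5 of Mon, Tue
Oct: 31 days, starts Wed → 5 of Wed, Thu, Fri ✓
Nov: 30 days, starts Sat → 5 of Sat, Sun
Dec: 31 days, starts Mon → 5 of Mon, Tue, Wed
Months with five Thursdays: Jan, May, Jul, Oct.

4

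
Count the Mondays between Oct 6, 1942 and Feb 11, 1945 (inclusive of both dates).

122

Oct 6, 1942 is a Tuesday.
The range spans 860 days (inclusive of both endpoints).
860 = 7 × 122 + 6, so there are 122 full weeks plus 6 extra days.
Each full week contributes one Monday: 122 so far.
The 6 extra days are Tue, Wed, Thu, Fri, Sat, Sun — none qualify.
Total: 122 + 0 = 122.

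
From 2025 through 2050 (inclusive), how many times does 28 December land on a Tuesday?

4

Day of week of December 28 in each year:
2025: Sun, 2026: Mon, 2027: Tue ✓, 2028: Thu, 2029: Fri, 2030: Sat, 2031: Sun, 2032: Tue ✓, 2033: Wed, 2034: Thu, 2035: Fri, 2036: Sun, 2037: Mon, 2038: Tue ✓, 2039: Wed, 2040: Fri, 2041: Sat, 2042: Sun, 2043: Mon, 2044: Wed, 2045: Thu, 2046: Fri, 2047: Sat, 2048: Mon, 2049: Tue ✓, 2050: Wed
Tuesdays: 2027, 2032, 2038, 2049.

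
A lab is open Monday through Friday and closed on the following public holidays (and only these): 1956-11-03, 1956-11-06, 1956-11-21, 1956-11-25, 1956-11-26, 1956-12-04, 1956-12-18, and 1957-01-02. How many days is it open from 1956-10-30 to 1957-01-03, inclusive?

1956-10-30 is a Tuesday.
From 1956-10-30 to 1957-01-03 is 66 days inclusive.
66 = 7 × 9 + 3, so there are 9 full weeks plus 3 extra days.
Each full week contributes 5 weekdays (Mon–Fri): 9 × 5 = 45.
The 3 extra days are Tuesday, Wednesday, Thursday — 3 of them qualify.
Total: 45 + 3 = 48.
Holidays: 1956-11-03 (Sat); 1956-11-06 (Tue); 1956-11-21 (Wed); 1956-11-25 (Sun); 1956-11-26 (Mon); 1956-12-04 (Tue); 1956-12-18 (Tue); 1957-01-02 (Wed).
6 of the 8 holidays fall on weekdays; the rest are weekends and were already excluded.
Business days: 48 − 6 = 42.

42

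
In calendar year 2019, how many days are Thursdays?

52

Jan 1, 2019 is a Tuesday.
That's 365 days from start to end, counting both.
365 = 7 × 52 + 1, so there are 52 full weeks plus 1 extra day.
Each full week contributes one Thursday: 52 so far.
The 1 extra day is Tue — none qualify.
Total: 52 + 0 = 52.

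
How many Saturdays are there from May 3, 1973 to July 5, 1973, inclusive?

9

May 3, 1973 is a Thursday.
That's 64 days from start to end, counting both.
64 = 7 × 9 + 1, so there are 9 full weeks plus 1 extra day.
Each full week contributes one Saturday: 9 so far.
The 1 extra day is Thu — none qualify.
Total: 9 + 0 = 9.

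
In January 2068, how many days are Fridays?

4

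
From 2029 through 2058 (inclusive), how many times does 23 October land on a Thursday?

4

Day of week of October 23 in each year:
2029: Tue, 2030: Wed, 2031: Thu ✓, 2032: Sat, 2033: Sun, 2034: Mon, 2035: Tue, 2036: Thu ✓, 2037: Fri, 2038: Sat, 2039: Sun, 2040: Tue, 2041: Wed, 2042: Thu ✓, 2043: Fri, 2044: Sun, 2045: Mon, 2046: Tue, 2047: Wed, 2048: Fri, 2049: Sat, 2050: Sun, 2051: Mon, 2052: Wed, 2053: Thu ✓, 2054: Fri, 2055: Sat, 2056: Mon, 2057: Tue, 2058: Wed
Thursdays: 2031, 2036, 2042, 2053.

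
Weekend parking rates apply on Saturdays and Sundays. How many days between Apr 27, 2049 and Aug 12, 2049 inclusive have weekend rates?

Apr 27, 2049 is a Tuesday.
From Apr 27, 2049 to Aug 12, 2049 is 108 days inclusive.
108 = 7 × 15 + 3, so there are 15 full weeks plus 3 extra days.
Each full week contributes 2 weekend days (Sat, Sun): 15 × 2 = 30.
The 3 extra days are Tuesday, Wednesday, Thursday — none qualify.
Total: 30 + 0 = 30.

30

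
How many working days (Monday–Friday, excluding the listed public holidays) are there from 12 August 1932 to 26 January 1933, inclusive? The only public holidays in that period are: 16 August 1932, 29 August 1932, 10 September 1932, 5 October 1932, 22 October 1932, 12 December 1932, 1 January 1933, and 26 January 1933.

115

12 August 1932 is a Friday.
The range spans 168 days (inclusive of both endpoints).
168 = 7 × 24, so the span is exactly 24 full weeks.
Each full week contributes 5 weekdays (Mon–Fri): 24 × 5 = 120.
Holidays: 16 August 1932 (Tue); 29 August 1932 (Mon); 10 September 1932 (Sat); 5 October 1932 (Wed); 22 October 1932 (Sat); 12 December 1932 (Mon); 1 January 1933 (Sun); 26 January 1933 (Thu).
5 of the 8 holidays fall on weekdays; the rest are weekends and were already excluded.
Business days: 120 − 5 = 115.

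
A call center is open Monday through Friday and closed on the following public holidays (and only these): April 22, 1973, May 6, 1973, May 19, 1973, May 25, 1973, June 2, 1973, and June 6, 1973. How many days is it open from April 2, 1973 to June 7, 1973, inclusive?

47 working days

April 2, 1973 is a Monday.
From April 2, 1973 to June 7, 1973 is 67 days inclusive.
67 = 7 × 9 + 4, so there are 9 full weeks plus 4 extra days.
Each full week contributes 5 weekdays (Mon–Fri): 9 × 5 = 45.
The 4 extra days are Mon, Tue, Wed, Thu — 4 of them qualify.
Total: 45 + 4 = 49.
Holidays: April 22, 1973 (Sun); May 6, 1973 (Sun); May 19, 1973 (Sat); May 25, 1973 (Fri); June 2, 1973 (Sat); June 6, 1973 (Wed).
2 of the 6 holidays fall on weekdays; the rest are weekends and were already excluded.
Business days: 49 − 2 = 47.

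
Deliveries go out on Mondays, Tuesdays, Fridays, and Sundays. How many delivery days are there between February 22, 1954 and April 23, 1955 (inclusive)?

243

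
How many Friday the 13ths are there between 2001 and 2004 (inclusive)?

7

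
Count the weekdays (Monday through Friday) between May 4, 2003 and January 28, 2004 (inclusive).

193

May 4, 2003 is a Sunday.
From May 4, 2003 to January 28, 2004 is 270 days inclusive.
270 = 7 × 38 + 4, so there are 38 full weeks plus 4 extra days.
Each full week contributes 5 weekdays (Mon–Fri): 38 × 5 = 190.
The 4 extra days are Sunday, Monday, Tuesday, Wednesday — 3 of them qualify.
Total: 190 + 3 = 193.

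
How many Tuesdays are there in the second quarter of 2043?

13

2043-04-01 is a Wednesday.
The range spans 91 days (inclusive of both endpoints).
91 = 7 × 13, so the span is exactly 13 full weeks.
Each full week contributes one Tuesday: 13 so far.
Total: 13.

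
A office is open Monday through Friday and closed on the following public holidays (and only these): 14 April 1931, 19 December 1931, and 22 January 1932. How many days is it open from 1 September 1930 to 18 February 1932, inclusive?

1 September 1930 is a Monday.
That's 536 days from start to end, counting both.
536 = 7 × 76 + 4, so there are 76 full weeks plus 4 extra days.
Each full week contributes 5 weekdays (Mon–Fri): 76 × 5 = 380.
The 4 extra days are Monday, Tuesday, Wednesday, Thursday — 4 of them qualify.
Total: 380 + 4 = 384.
Holidays: 14 April 1931 (Tue); 19 December 1931 (Sat); 22 January 1932 (Fri).
2 of the 3 holidays fall on weekdays; the rest are weekends and were already excluded.
Business days: 384 − 2 = 382.

382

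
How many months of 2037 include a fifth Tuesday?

4

A month has five Tuesdays exactly when Tuesday falls within its first (length − 28) days.
Jan: 31 days, starts Thu → 5 of Thu, Fri, Sat
Feb: 28 days, starts Sun → 5 of (none)
Mar: 31 days, starts Sun → 5 of Sun, Mon, Tue ✓
Apr: 30 days, starts Wed → 5 of Wed, Thu
May: 31 days, starts Fri → 5 of Fri, Sat, Sun
Jun: 30 days, starts Mon → 5 of Mon, Tue ✓
Jul: 31 days, starts Wed → 5 of Wed, Thu, Fri
Aug: 31 days, starts Sat → 5 of Sat, Sun, Mon
Sep: 30 days, starts Tue → 5 of Tue, Wed ✓
Oct: 31 days, starts Thu → 5 of Thu, Fri, Sat
Nov: 30 days, starts Sun → 5 of Sun, Mon
Dec: 31 days, starts Tue → 5 of Tue, Wed, Thu ✓
Months with five Tuesdays: Mar, Jun, Sep, Dec.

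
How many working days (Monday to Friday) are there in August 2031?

Aug 1, 2031 is a Friday.
From Aug 1, 2031 to Aug 31, 2031 is 31 days inclusive.
31 = 7 × 4 + 3, so there are 4 full weeks plus 3 extra days.
Each full week contributes 5 weekdays (Mon–Fri): 4 × 5 = 20.
The 3 extra days are Fri, Sat, Sun — 1 of them qualifies.
Total: 20 + 1 = 21.

21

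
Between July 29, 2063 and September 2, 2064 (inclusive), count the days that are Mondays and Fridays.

July 29, 2063 is a Sunday.
The range spans 402 days (inclusive of both endpoints).
402 = 7 × 57 + 3, so there are 57 full weeks plus 3 extra days.
Each full week contributes 2 days from the set (Mon, Fri): 57 × 2 = 114.
The 3 extra days are Sunday, Monday, Tuesday — 1 of them qualifies.
Total: 114 + 1 = 115.

115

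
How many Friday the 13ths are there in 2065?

The 13th falls on a Friday when the month's 13th has weekday Fri.
Jan 13 is Tue; Feb 13 is Fri ✓; Mar 13 is Fri ✓; Apr 13 is Mon; May 13 is Wed; Jun 13 is Sat; Jul 13 is Mon; Aug 13 is Thu; Sep 13 is Sun; Oct 13 is Tue; Nov 13 is Fri ✓; Dec 13 is Sun.
Friday the 13ths: Feb, Mar, Nov.

3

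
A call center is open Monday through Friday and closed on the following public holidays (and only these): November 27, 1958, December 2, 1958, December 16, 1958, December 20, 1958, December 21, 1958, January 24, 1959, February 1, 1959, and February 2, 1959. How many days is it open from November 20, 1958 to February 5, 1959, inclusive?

November 20, 1958 is a Thursday.
That's 78 days from start to end, counting both.
78 = 7 × 11 + 1, so there are 11 full weeks plus 1 extra day.
Each full week contributes 5 weekdays (Mon–Fri): 11 × 5 = 55.
The 1 extra day is Thu — 1 of them qualifies.
Total: 55 + 1 = 56.
Holidays: November 27, 1958 (Thu); December 2, 1958 (Tue); December 16, 1958 (Tue); December 20, 1958 (Sat); December 21, 1958 (Sun); January 24, 1959 (Sat); February 1, 1959 (Sun); February 2, 1959 (Mon).
4 of the 8 holidays fall on weekdays; the rest are weekends and were already excluded.
Business days: 56 − 4 = 52.

52 business days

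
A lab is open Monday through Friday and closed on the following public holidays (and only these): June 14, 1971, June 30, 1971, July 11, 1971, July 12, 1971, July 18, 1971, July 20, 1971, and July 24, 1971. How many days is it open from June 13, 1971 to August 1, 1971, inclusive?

31 working days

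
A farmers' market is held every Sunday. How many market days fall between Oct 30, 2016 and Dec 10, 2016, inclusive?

Oct 30, 2016 is a Sunday.
From Oct 30, 2016 to Dec 10, 2016 is 42 days inclusive.
42 = 7 × 6, so the span is exactly 6 full weeks.
Each full week contributes one Sunday: 6 so far.

6 Sundays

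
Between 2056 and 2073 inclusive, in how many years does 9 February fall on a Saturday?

3

Day of week of February 9 in each year:
2056: Wed, 2057: Fri, 2058: Sat ✓, 2059: Sun, 2060: Mon, 2061: Wed, 2062: Thu, 2063: Fri, 2064: Sat ✓, 2065: Mon, 2066: Tue, 2067: Wed, 2068: Thu, 2069: Sat ✓, 2070: Sun, 2071: Mon, 2072: Tue, 2073: Thu
Saturdays: 2058, 2064, 2069.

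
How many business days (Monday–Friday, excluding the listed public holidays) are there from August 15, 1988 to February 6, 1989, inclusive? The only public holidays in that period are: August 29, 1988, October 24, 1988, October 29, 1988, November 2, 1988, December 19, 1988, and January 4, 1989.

121

August 15, 1988 is a Monday.
The range spans 176 days (inclusive of both endpoints).
176 = 7 × 25 + 1, so there are 25 full weeks plus 1 extra day.
Each full week contributes 5 weekdays (Mon–Fri): 25 × 5 = 125.
The 1 extra day is Mon — 1 of them qualifies.
Total: 125 + 1 = 126.
Holidays: August 29, 1988 (Mon); October 24, 1988 (Mon); October 29, 1988 (Sat); November 2, 1988 (Wed); December 19, 1988 (Mon); January 4, 1989 (Wed).
5 of the 6 holidays fall on weekdays; the rest are weekends and were already excluded.
Business days: 126 − 5 = 121.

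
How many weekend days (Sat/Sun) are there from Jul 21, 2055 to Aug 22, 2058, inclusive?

Jul 21, 2055 is a Wednesday.
From Jul 21, 2055 to Aug 22, 2058 is 1129 days inclusive.
1129 = 7 × 161 + 2, so there are 161 full weeks plus 2 extra days.
Each full week contributes 2 weekend days (Sat, Sun): 161 × 2 = 322.
The 2 extra days are Wed, Thu — none qualify.
Total: 322 + 0 = 322.

322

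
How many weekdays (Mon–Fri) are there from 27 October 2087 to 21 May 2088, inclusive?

27 October 2087 is a Monday.
That's 208 days from start to end, counting both.
208 = 7 × 29 + 5, so there are 29 full weeks plus 5 extra days.
Each full week contributes 5 weekdays (Mon–Fri): 29 × 5 = 145.
The 5 extra days are Monday, Tuesday, Wednesday, Thursday, Friday — 5 of them qualify.
Total: 145 + 5 = 150.

150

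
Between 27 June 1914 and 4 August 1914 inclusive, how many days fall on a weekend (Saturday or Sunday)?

27 June 1914 is a Saturday.
From 27 June 1914 to 4 August 1914 is 39 days inclusive.
39 = 7 × 5 + 4, so there are 5 full weeks plus 4 extra days.
Each full week contributes 2 weekend days (Sat, Sun): 5 × 2 = 10.
The 4 extra days are Sat, Sun, Mon, Tue — 2 of them qualify.
Total: 10 + 2 = 12.

12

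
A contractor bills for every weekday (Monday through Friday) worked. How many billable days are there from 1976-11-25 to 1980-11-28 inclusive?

1976-11-25 is a Thursday.
That's 1465 days from start to end, counting both.
1465 = 7 × 209 + 2, so there are 209 full weeks plus 2 extra days.
Each full week contributes 5 weekdays (Mon–Fri): 209 × 5 = 1045.
The 2 extra days are Thursday, Friday — 2 of them qualify.
Total: 1045 + 2 = 1047.

1047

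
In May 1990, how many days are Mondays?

4

May 1, 1990 is a Tuesday.
From May 1, 1990 to May 31, 1990 is 31 days inclusive.
31 = 7 × 4 + 3, so there are 4 full weeks plus 3 extra days.
Each full week contributes one Monday: 4 so far.
The 3 extra days are Tuesday, Wednesday, Thursday — none qualify.
Total: 4 + 0 = 4.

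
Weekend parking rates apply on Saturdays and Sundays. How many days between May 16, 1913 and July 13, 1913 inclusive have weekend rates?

18

May 16, 1913 is a Friday.
That's 59 days from start to end, counting both.
59 = 7 × 8 + 3, so there are 8 full weeks plus 3 extra days.
Each full week contributes 2 weekend days (Sat, Sun): 8 × 2 = 16.
The 3 extra days are Fri, Sat, Sun — 2 of them qualify.
Total: 16 + 2 = 18.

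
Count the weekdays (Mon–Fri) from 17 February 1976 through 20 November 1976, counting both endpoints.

199

17 February 1976 is a Tuesday.
From 17 February 1976 to 20 November 1976 is 278 days inclusive.
278 = 7 × 39 + 5, so there are 39 full weeks plus 5 extra days.
Each full week contributes 5 weekdays (Mon–Fri): 39 × 5 = 195.
The 5 extra days are Tuesday, Wednesday, Thursday, Friday, Saturday — 4 of them qualify.
Total: 195 + 4 = 199.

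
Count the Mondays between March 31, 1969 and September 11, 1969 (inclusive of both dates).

March 31, 1969 is a Monday.
From March 31, 1969 to September 11, 1969 is 165 days inclusive.
165 = 7 × 23 + 4, so there are 23 full weeks plus 4 extra days.
Each full week contributes one Monday: 23 so far.
The 4 extra days are Monday, Tuesday, Wednesday, Thursday — 1 of them qualifies.
Total: 23 + 1 = 24.

24 Mondays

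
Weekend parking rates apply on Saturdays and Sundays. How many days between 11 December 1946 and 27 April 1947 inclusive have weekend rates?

40

11 December 1946 is a Wednesday.
From 11 December 1946 to 27 April 1947 is 138 days inclusive.
138 = 7 × 19 + 5, so there are 19 full weeks plus 5 extra days.
Each full week contributes 2 weekend days (Sat, Sun): 19 × 2 = 38.
The 5 extra days are Wednesday, Thursday, Friday, Saturday, Sunday — 2 of them qualify.
Total: 38 + 2 = 40.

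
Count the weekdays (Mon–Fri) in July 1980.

July 1, 1980 is a Tuesday.
From July 1, 1980 to July 31, 1980 is 31 days inclusive.
31 = 7 × 4 + 3, so there are 4 full weeks plus 3 extra days.
Each full week contributes 5 weekdays (Mon–Fri): 4 × 5 = 20.
The 3 extra days are Tuesday, Wednesday, Thursday — 3 of them qualify.
Total: 20 + 3 = 23.

23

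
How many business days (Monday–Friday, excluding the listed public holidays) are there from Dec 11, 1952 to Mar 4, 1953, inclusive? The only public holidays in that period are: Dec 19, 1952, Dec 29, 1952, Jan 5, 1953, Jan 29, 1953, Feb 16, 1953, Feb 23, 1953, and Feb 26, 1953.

Dec 11, 1952 is a Thursday.
From Dec 11, 1952 to Mar 4, 1953 is 84 days inclusive.
84 = 7 × 12, so the span is exactly 12 full weeks.
Each full week contributes 5 weekdays (Mon–Fri): 12 × 5 = 60.
Holidays: Dec 19, 1952 (Fri); Dec 29, 1952 (Mon); Jan 5, 1953 (Mon); Jan 29, 1953 (Thu); Feb 16, 1953 (Mon); Feb 23, 1953 (Mon); Feb 26, 1953 (Thu).
All 7 holidays fall on weekdays, so subtract 7.
Business days: 60 − 7 = 53.

53 business days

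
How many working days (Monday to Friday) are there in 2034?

2034-01-01 is a Sunday.
The range spans 365 days (inclusive of both endpoints).
365 = 7 × 52 + 1, so there are 52 full weeks plus 1 extra day.
Each full week contributes 5 weekdays (Mon–Fri): 52 × 5 = 260.
The 1 extra day is Sunday — none qualify.
Total: 260 + 0 = 260.

260 weekdays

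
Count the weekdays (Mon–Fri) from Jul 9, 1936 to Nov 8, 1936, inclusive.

Jul 9, 1936 is a Thursday.
From Jul 9, 1936 to Nov 8, 1936 is 123 days inclusive.
123 = 7 × 17 + 4, so there are 17 full weeks plus 4 extra days.
Each full week contributes 5 weekdays (Mon–Fri): 17 × 5 = 85.
The 4 extra days are Thursday, Friday, Saturday, Sunday — 2 of them qualify.
Total: 85 + 2 = 87.

87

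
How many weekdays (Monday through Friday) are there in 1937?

261

1937-01-01 is a Friday.
The range spans 365 days (inclusive of both endpoints).
365 = 7 × 52 + 1, so there are 52 full weeks plus 1 extra day.
Each full week contributes 5 weekdays (Mon–Fri): 52 × 5 = 260.
The 1 extra day is Fri — 1 of them qualifies.
Total: 260 + 1 = 261.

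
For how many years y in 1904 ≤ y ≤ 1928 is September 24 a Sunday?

Day of week of September 24 in each year:
1904: Sat, 1905: Sun ✓, 1906: Mon, 1907: Tue, 1908: Thu, 1909: Fri, 1910: Sat, 1911: Sun ✓, 1912: Tue, 1913: Wed, 1914: Thu, 1915: Fri, 1916: Sun ✓, 1917: Mon, 1918: Tue, 1919: Wed, 1920: Fri, 1921: Sat, 1922: Sun ✓, 1923: Mon, 1924: Wed, 1925: Thu, 1926: Fri, 1927: Sat, 1928: Mon
Sundays: 1905, 1911, 1916, 1922.

4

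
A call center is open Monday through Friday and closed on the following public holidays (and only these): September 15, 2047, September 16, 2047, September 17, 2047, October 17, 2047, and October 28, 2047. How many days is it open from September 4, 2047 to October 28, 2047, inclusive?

September 4, 2047 is a Wednesday.
From September 4, 2047 to October 28, 2047 is 55 days inclusive.
55 = 7 × 7 + 6, so there are 7 full weeks plus 6 extra days.
Each full week contributes 5 weekdays (Mon–Fri): 7 × 5 = 35.
The 6 extra days are Wednesday, Thursday, Friday, Saturday, Sunday, Monday — 4 of them qualify.
Total: 35 + 4 = 39.
Holidays: September 15, 2047 (Sun); September 16, 2047 (Mon); September 17, 2047 (Tue); October 17, 2047 (Thu); October 28, 2047 (Mon).
4 of the 5 holidays fall on weekdays; the rest are weekends and were already excluded.
Business days: 39 − 4 = 35.

35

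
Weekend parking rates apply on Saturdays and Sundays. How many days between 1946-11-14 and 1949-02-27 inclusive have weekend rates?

1946-11-14 is a Thursday.
The range spans 837 days (inclusive of both endpoints).
837 = 7 × 119 + 4, so there are 119 full weeks plus 4 extra days.
Each full week contributes 2 weekend days (Sat, Sun): 119 × 2 = 238.
The 4 extra days are Thu, Fri, Sat, Sun — 2 of them qualify.
Total: 238 + 2 = 240.

240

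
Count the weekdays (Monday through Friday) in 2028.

260 weekdays

January 1, 2028 is a Saturday.
That's 366 days from start to end, counting both.
366 = 7 × 52 + 2, so there are 52 full weeks plus 2 extra days.
Each full week contributes 5 weekdays (Mon–Fri): 52 × 5 = 260.
The 2 extra days are Saturday, Sunday — none qualify.
Total: 260 + 0 = 260.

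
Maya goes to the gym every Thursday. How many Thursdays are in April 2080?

4

April 1, 2080 is a Monday.
From April 1, 2080 to April 30, 2080 is 30 days inclusive.
30 = 7 × 4 + 2, so there are 4 full weeks plus 2 extra days.
Each full week contributes one Thursday: 4 so far.
The 2 extra days are Monday, Tuesday — none qualify.
Total: 4 + 0 = 4.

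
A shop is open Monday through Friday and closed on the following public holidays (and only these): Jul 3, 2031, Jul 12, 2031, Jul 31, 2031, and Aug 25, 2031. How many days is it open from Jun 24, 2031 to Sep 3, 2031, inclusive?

Jun 24, 2031 is a Tuesday.
The range spans 72 days (inclusive of both endpoints).
72 = 7 × 10 + 2, so there are 10 full weeks plus 2 extra days.
Each full week contributes 5 weekdays (Mon–Fri): 10 × 5 = 50.
The 2 extra days are Tuesday, Wednesday — 2 of them qualify.
Total: 50 + 2 = 52.
Holidays: Jul 3, 2031 (Thu); Jul 12, 2031 (Sat); Jul 31, 2031 (Thu); Aug 25, 2031 (Mon).
3 of the 4 holidays fall on weekdays; the rest are weekends and were already excluded.
Business days: 52 − 3 = 49.

49 working days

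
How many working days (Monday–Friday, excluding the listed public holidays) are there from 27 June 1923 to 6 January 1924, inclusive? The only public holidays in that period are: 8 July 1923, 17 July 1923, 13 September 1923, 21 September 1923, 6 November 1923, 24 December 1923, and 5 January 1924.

27 June 1923 is a Wednesday.
The range spans 194 days (inclusive of both endpoints).
194 = 7 × 27 + 5, so there are 27 full weeks plus 5 extra days.
Each full week contributes 5 weekdays (Mon–Fri): 27 × 5 = 135.
The 5 extra days are Wednesday, Thursday, Friday, Saturday, Sunday — 3 of them qualify.
Total: 135 + 3 = 138.
Holidays: 8 July 1923 (Sun); 17 July 1923 (Tue); 13 September 1923 (Thu); 21 September 1923 (Fri); 6 November 1923 (Tue); 24 December 1923 (Mon); 5 January 1924 (Sat).
5 of the 7 holidays fall on weekdays; the rest are weekends and were already excluded.
Business days: 138 − 5 = 133.

133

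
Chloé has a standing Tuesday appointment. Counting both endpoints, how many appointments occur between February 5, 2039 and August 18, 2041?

February 5, 2039 is a Saturday.
From February 5, 2039 to August 18, 2041 is 926 days inclusive.
926 = 7 × 132 + 2, so there are 132 full weeks plus 2 extra days.
Each full week contributes one Tuesday: 132 so far.
The 2 extra days are Sat, Sun — none qualify.
Total: 132 + 0 = 132.

132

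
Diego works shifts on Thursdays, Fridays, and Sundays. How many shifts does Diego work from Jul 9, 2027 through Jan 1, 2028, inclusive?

Jul 9, 2027 is a Friday.
From Jul 9, 2027 to Jan 1, 2028 is 177 days inclusive.
177 = 7 × 25 + 2, so there are 25 full weeks plus 2 extra days.
Each full week contributes 3 days from the set (Thu, Fri, Sun): 25 × 3 = 75.
The 2 extra days are Friday, Saturday — 1 of them qualifies.
Total: 75 + 1 = 76.

76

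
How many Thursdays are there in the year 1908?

1 January 1908 is a Wednesday.
From 1 January 1908 to 31 December 1908 is 366 days inclusive.
366 = 7 × 52 + 2, so there are 52 full weeks plus 2 extra days.
Each full week contributes one Thursday: 52 so far.
The 2 extra days are Wed, Thu — 1 of them qualifies.
Total: 52 + 1 = 53.

53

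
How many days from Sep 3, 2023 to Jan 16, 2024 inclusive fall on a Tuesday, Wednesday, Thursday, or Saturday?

Sep 3, 2023 is a Sunday.
The range spans 136 days (inclusive of both endpoints).
136 = 7 × 19 + 3, so there are 19 full weeks plus 3 extra days.
Each full week contributes 4 days from the set (Tue, Wed, Thu, Sat): 19 × 4 = 76.
The 3 extra days are Sunday, Monday, Tuesday — 1 of them qualifies.
Total: 76 + 1 = 77.

77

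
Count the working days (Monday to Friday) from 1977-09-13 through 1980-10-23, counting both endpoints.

813 weekdays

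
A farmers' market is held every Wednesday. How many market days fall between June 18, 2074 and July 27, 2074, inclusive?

June 18, 2074 is a Monday.
The range spans 40 days (inclusive of both endpoints).
40 = 7 × 5 + 5, so there are 5 full weeks plus 5 extra days.
Each full week contributes one Wednesday: 5 so far.
The 5 extra days are Monday, Tuesday, Wednesday, Thursday, Friday — 1 of them qualifies.
Total: 5 + 1 = 6.

6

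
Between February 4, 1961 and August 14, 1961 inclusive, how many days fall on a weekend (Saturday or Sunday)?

56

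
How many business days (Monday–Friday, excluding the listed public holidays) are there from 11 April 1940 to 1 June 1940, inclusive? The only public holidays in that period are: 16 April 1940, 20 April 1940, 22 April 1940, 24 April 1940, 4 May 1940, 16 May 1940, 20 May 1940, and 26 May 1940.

32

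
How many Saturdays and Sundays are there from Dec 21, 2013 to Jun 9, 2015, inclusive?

154

Dec 21, 2013 is a Saturday.
The range spans 536 days (inclusive of both endpoints).
536 = 7 × 76 + 4, so there are 76 full weeks plus 4 extra days.
Each full week contributes 2 weekend days (Sat, Sun): 76 × 2 = 152.
The 4 extra days are Sat, Sun, Mon, Tue — 2 of them qualify.
Total: 152 + 2 = 154.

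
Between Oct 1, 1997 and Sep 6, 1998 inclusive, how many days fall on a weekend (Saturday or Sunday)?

98

Oct 1, 1997 is a Wednesday.
The range spans 341 days (inclusive of both endpoints).
341 = 7 × 48 + 5, so there are 48 full weeks plus 5 extra days.
Each full week contributes 2 weekend days (Sat, Sun): 48 × 2 = 96.
The 5 extra days are Wed, Thu, Fri, Sat, Sun — 2 of them qualify.
Total: 96 + 2 = 98.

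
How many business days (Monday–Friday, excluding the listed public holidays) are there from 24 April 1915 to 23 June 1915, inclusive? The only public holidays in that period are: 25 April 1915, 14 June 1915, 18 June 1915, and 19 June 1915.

41 business days

24 April 1915 is a Saturday.
The range spans 61 days (inclusive of both endpoints).
61 = 7 × 8 + 5, so there are 8 full weeks plus 5 extra days.
Each full week contributes 5 weekdays (Mon–Fri): 8 × 5 = 40.
The 5 extra days are Sat, Sun, Mon, Tue, Wed — 3 of them qualify.
Total: 40 + 3 = 43.
Holidays: 25 April 1915 (Sun); 14 June 1915 (Mon); 18 June 1915 (Fri); 19 June 1915 (Sat).
2 of the 4 holidays fall on weekdays; the rest are weekends and were already excluded.
Business days: 43 − 2 = 41.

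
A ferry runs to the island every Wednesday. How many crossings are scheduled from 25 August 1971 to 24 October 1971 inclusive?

25 August 1971 is a Wednesday.
From 25 August 1971 to 24 October 1971 is 61 days inclusive.
61 = 7 × 8 + 5, so there are 8 full weeks plus 5 extra days.
Each full week contributes one Wednesday: 8 so far.
The 5 extra days are Wed, Thu, Fri, Sat, Sun — 1 of them qualifies.
Total: 8 + 1 = 9.

9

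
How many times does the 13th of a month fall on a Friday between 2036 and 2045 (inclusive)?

Friday-the-13ths by year:
2036: Jun
2037: Feb, Mar, Nov
2038: Aug
2039: May
2040: Jan, Apr, Jul
2041: Sep, Dec
2042: Jun
2043: Feb, Mar, Nov
2044: May
2045: Jan, Oct

18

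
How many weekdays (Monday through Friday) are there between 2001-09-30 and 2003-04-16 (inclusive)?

2001-09-30 is a Sunday.
From 2001-09-30 to 2003-04-16 is 564 days inclusive.
564 = 7 × 80 + 4, so there are 80 full weeks plus 4 extra days.
Each full week contributes 5 weekdays (Mon–Fri): 80 × 5 = 400.
The 4 extra days are Sun, Mon, Tue, Wed — 3 of them qualify.
Total: 400 + 3 = 403.

403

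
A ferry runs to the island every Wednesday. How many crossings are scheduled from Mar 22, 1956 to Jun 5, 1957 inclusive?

Mar 22, 1956 is a Thursday.
From Mar 22, 1956 to Jun 5, 1957 is 441 days inclusive.
441 = 7 × 63, so the span is exactly 63 full weeks.
Each full week contributes one Wednesday: 63 so far.

63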